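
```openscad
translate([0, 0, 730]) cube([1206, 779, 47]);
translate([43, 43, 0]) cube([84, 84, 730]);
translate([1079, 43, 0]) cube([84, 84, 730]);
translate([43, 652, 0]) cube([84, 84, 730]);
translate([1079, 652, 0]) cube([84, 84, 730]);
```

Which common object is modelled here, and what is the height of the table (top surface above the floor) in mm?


A table. The table height is 777 mm.

A 1206×779×47 slab sits at z = 730 on four 84 mm square posts — a table. The top surface is at 730 + 47 = 777 mm.


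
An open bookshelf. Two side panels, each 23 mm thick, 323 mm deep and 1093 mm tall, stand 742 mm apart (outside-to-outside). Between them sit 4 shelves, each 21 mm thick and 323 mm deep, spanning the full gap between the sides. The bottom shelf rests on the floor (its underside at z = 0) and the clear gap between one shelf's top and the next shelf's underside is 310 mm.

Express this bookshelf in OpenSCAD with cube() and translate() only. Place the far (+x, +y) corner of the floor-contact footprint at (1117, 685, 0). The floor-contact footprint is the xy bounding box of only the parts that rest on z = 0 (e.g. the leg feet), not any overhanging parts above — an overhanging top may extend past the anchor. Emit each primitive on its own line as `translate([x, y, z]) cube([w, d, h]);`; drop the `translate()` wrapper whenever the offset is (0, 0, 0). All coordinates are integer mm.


translate([375, 362, 0]) cube([23, 323, 1093]);
translate([1094, 362, 0]) cube([23, 323, 1093]);
translate([398, 362, 0]) cube([696, 323, 21]);
translate([398, 362, 331]) cube([696, 323, 21]);
translate([398, 362, 662]) cube([696, 323, 21]);
translate([398, 362, 993]) cube([696, 323, 21]);


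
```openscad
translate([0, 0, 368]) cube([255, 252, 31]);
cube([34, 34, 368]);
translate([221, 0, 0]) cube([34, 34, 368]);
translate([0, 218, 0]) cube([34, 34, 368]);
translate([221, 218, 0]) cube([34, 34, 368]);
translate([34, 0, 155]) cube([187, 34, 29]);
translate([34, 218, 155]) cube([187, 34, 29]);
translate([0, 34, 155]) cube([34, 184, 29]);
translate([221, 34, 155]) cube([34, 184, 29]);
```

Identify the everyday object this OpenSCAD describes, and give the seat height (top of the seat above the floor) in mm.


A stool. The seat height is 399 mm.

A 255×252×31 slab at z = 368 on four corner posts — a stool. The seat top is 368 + 31 = 399 mm.


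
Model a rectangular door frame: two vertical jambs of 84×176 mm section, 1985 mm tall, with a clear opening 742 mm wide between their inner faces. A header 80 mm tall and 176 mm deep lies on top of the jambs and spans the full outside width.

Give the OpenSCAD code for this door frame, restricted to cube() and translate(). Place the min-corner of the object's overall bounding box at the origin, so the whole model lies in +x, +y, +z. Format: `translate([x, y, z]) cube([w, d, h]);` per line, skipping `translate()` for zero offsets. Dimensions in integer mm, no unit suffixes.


cube([84, 176, 1985]);
translate([826, 0, 0]) cube([84, 176, 1985]);
translate([0, 0, 1985]) cube([910, 176, 80]);


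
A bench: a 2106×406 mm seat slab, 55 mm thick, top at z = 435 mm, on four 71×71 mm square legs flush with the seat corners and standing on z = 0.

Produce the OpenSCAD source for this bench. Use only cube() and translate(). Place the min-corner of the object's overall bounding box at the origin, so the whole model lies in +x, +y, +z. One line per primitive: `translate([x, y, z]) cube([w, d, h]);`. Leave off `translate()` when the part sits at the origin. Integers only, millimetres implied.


// leg_h = 435 − 55 = 380
translate([0, 0, 380]) cube([2106, 406, 55]);
cube([71, 71, 380]);
translate([0, 335, 0]) cube([71, 71, 380]);
translate([2035, 0, 0]) cube([71, 71, 380]);
translate([2035, 335, 0]) cube([71, 71, 380]);


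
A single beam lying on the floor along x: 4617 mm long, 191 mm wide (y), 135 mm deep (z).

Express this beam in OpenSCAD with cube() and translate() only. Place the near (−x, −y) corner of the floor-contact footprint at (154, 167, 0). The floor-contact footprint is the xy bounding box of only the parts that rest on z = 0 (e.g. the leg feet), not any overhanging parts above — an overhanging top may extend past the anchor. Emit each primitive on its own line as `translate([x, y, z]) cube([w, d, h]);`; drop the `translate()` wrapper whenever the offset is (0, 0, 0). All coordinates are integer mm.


translate([154, 167, 0]) cube([4617, 191, 135]);


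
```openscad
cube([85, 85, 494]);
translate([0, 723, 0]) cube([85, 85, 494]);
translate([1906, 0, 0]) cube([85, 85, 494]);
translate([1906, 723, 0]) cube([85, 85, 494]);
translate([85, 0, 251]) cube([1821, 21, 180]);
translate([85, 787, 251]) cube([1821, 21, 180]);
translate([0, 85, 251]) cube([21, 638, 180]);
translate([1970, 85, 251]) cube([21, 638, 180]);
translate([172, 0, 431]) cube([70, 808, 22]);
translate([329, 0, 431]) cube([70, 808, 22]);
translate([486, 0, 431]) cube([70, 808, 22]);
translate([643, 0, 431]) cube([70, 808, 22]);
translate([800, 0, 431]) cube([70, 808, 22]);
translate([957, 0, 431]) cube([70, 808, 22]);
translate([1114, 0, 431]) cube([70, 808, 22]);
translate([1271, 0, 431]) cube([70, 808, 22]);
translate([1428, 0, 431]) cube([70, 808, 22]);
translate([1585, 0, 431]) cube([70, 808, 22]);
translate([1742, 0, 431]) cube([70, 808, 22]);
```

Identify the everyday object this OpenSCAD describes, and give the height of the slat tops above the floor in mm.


A bed frame. The slat-top height is 453 mm.

Four posts, four rails, and a row of slats — a bed frame. Slats sit on the rails at z = 251 + 180 = 431; with slat thickness 22, the top is 453 mm.


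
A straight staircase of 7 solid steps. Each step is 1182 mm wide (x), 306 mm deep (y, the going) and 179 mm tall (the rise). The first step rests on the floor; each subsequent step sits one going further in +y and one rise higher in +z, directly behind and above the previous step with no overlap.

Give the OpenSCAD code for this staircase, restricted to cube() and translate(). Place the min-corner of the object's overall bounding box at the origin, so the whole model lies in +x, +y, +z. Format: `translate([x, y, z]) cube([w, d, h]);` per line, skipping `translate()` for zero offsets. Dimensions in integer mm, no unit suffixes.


cube([1182, 306, 179]);
translate([0, 306, 179]) cube([1182, 306, 179]);
translate([0, 612, 358]) cube([1182, 306, 179]);
translate([0, 918, 537]) cube([1182, 306, 179]);
translate([0, 1224, 716]) cube([1182, 306, 179]);
translate([0, 1530, 895]) cube([1182, 306, 179]);
translate([0, 1836, 1074]) cube([1182, 306, 179]);


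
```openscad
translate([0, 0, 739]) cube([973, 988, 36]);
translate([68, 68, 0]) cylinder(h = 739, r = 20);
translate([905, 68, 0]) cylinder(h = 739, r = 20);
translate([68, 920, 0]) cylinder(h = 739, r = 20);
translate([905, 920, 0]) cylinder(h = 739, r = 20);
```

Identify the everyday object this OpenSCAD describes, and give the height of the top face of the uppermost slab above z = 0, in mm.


A table. The table height is 775 mm.

A 973×988×36 slab sits at z = 739 on four Ø40 mm round legs — a table. The top surface is at 739 + 36 = 775 mm.


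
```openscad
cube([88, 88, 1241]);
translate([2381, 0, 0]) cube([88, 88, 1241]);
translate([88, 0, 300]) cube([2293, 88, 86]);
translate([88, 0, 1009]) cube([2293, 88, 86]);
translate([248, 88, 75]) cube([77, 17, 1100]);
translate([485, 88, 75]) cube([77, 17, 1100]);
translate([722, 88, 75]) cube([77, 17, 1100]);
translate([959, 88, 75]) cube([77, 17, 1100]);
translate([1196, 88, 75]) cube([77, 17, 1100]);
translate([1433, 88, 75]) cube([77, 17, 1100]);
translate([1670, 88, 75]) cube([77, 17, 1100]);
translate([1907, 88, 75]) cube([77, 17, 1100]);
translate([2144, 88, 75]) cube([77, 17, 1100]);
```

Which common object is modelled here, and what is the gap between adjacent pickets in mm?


A fence section. The picket gap is 160 mm.

Two posts, two rails, 9 pickets — a fence section. Span 2293 mm holds 9 pickets of 77 mm with 10 equal gaps: ⌊(2293 − 9·77) / 10⌋ = 160 mm.


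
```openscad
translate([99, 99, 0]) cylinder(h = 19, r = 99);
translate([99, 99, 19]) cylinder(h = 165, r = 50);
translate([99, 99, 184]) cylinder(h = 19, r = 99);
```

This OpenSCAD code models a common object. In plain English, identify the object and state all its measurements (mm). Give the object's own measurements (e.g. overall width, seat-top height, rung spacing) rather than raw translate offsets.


A spool: two coaxial disc flanges of radius 99 mm and thickness 19 mm, joined by a core cylinder of radius 50 mm and height 165 mm. The lower flange rests on z = 0 and the three cylinders share a vertical axis.


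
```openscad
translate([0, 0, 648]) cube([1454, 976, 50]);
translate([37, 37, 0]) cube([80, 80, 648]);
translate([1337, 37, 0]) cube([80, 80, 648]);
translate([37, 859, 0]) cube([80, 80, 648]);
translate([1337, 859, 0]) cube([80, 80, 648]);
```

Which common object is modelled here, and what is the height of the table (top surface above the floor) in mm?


A table. The table height is 698 mm.

A 1454×976×50 slab sits at z = 648 on four 80 mm square posts — a table. The top surface is at 648 + 50 = 698 mm.


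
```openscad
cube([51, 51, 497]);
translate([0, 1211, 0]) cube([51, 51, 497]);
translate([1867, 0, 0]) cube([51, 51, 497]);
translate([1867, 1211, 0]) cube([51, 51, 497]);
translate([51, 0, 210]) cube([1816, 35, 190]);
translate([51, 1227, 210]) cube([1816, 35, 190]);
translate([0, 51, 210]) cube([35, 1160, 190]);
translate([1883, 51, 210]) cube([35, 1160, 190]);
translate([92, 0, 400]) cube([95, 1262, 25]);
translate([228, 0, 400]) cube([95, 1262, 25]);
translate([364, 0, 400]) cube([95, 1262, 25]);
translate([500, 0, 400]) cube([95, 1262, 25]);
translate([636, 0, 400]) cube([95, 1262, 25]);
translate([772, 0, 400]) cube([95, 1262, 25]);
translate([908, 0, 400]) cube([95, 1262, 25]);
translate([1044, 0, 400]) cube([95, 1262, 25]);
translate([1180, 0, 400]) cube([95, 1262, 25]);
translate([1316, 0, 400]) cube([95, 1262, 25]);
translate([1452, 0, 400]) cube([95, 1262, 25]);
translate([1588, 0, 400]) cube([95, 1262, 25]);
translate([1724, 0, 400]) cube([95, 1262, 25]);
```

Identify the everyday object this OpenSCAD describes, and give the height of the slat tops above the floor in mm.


A bed frame. The slat-top height is 425 mm.

Four posts, four rails, and a row of slats — a bed frame. Slats sit on the rails at z = 210 + 190 = 400; with slat thickness 25, the top is 425 mm.


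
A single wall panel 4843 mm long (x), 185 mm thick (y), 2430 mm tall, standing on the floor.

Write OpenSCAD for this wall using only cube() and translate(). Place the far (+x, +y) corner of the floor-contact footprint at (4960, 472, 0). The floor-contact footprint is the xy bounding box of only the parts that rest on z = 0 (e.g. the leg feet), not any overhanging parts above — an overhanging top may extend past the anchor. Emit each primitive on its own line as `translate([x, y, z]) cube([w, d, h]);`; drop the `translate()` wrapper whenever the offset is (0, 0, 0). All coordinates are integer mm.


translate([117, 287, 0]) cube([4843, 185, 2430]);


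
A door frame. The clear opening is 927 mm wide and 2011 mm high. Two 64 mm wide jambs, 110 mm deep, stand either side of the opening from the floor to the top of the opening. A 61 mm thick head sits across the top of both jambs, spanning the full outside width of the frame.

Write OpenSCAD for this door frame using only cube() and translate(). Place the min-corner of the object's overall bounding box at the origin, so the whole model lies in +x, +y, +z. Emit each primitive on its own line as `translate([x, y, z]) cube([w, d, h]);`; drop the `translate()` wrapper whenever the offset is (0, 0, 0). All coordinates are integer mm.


cube([64, 110, 2011]);
translate([991, 0, 0]) cube([64, 110, 2011]);
translate([0, 0, 2011]) cube([1055, 110, 61]);


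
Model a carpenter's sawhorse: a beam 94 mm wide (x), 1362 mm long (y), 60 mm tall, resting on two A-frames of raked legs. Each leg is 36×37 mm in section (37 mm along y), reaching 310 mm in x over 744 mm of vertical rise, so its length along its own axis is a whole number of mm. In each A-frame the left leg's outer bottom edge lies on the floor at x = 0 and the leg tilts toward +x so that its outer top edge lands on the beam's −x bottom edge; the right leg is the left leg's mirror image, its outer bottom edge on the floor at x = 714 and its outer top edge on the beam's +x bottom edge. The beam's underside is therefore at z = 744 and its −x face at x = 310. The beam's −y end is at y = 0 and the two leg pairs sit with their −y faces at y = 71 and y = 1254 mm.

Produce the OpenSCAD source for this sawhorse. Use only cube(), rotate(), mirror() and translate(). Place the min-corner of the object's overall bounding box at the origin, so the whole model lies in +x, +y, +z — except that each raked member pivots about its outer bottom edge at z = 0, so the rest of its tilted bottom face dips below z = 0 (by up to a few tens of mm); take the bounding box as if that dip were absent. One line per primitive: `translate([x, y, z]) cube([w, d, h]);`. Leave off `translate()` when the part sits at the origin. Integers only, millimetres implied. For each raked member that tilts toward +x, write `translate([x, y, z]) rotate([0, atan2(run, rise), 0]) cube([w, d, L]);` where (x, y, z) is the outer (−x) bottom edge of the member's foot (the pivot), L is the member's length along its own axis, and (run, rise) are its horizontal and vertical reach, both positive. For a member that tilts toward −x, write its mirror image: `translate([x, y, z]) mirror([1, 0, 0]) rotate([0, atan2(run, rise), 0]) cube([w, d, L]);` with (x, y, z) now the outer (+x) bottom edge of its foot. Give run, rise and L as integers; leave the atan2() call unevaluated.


translate([310, 0, 744]) cube([94, 1362, 60]);
translate([0, 71, 0]) rotate([0, atan2(310, 744), 0]) cube([36, 37, 806]);
translate([714, 71, 0]) mirror([1, 0, 0]) rotate([0, atan2(310, 744), 0]) cube([36, 37, 806]);
translate([0, 1254, 0]) rotate([0, atan2(310, 744), 0]) cube([36, 37, 806]);
translate([714, 1254, 0]) mirror([1, 0, 0]) rotate([0, atan2(310, 744), 0]) cube([36, 37, 806]);


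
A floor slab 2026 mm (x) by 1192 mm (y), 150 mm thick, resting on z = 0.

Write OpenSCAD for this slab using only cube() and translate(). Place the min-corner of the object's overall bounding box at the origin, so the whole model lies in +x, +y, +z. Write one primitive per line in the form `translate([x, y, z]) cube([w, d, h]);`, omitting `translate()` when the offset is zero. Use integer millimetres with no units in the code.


cube([2026, 1192, 150]);


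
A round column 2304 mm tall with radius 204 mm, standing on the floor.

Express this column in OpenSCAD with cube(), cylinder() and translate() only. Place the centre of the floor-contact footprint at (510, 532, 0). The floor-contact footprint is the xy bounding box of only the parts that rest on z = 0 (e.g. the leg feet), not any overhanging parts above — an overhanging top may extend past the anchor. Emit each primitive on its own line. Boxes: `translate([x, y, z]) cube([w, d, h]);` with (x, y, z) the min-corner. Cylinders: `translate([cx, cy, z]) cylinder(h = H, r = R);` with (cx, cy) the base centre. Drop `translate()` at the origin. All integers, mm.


translate([510, 532, 0]) cylinder(h = 2304, r = 204);


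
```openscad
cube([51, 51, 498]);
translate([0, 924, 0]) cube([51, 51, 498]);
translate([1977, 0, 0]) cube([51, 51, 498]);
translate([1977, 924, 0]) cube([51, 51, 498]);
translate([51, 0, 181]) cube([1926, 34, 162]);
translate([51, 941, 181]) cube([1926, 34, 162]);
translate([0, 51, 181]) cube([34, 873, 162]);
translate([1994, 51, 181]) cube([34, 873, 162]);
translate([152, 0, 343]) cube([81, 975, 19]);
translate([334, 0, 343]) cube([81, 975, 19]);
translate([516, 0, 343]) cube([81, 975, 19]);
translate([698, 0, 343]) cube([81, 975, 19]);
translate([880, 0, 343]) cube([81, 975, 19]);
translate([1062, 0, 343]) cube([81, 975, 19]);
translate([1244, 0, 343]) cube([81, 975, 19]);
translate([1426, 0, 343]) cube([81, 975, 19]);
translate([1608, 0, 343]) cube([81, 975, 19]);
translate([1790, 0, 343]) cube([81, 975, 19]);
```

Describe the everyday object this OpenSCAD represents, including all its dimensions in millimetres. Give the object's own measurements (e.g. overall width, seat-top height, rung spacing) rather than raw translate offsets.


A bed frame 2028 mm long (x) by 975 mm wide (y). Four 51×51 mm corner posts, 498 mm tall, at the corners of the footprint. Four rails of 34 mm thickness and 162 mm height run between adjacent posts with their undersides at z = 181 mm, their outer faces flush with the outside of the frame (the two x-running rails run between the posts' inner faces; the two y-running rails run between the posts' inner faces). 10 slats, each 81 mm wide (x) and 19 mm thick, lie across the top of the two x-running rails, running the full 975 mm width of the frame in y; along x they sit between the end posts with a 101 mm gap after the −x posts and between neighbouring slats, leaving 106 mm before the +x posts.


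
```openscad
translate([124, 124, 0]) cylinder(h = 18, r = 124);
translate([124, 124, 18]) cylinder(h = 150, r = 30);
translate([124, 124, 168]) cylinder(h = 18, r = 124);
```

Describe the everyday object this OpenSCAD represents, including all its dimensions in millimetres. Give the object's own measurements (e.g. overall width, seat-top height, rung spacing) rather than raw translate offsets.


A spool: two coaxial disc flanges of radius 124 mm and thickness 18 mm, joined by a core cylinder of radius 30 mm and height 150 mm. The lower flange rests on z = 0 and the three cylinders share a vertical axis.


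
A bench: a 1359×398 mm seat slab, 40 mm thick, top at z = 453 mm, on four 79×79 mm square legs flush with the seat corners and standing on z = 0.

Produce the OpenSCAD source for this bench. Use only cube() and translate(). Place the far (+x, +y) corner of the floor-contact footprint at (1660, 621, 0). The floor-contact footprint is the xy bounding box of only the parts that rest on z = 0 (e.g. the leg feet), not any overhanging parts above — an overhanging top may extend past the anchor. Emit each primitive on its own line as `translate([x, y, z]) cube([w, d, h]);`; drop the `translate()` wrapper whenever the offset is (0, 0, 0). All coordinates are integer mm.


// leg_h = 453 − 40 = 413
translate([301, 223, 413]) cube([1359, 398, 40]);
translate([301, 223, 0]) cube([79, 79, 413]);
translate([301, 542, 0]) cube([79, 79, 413]);
translate([1581, 223, 0]) cube([79, 79, 413]);
translate([1581, 542, 0]) cube([79, 79, 413]);


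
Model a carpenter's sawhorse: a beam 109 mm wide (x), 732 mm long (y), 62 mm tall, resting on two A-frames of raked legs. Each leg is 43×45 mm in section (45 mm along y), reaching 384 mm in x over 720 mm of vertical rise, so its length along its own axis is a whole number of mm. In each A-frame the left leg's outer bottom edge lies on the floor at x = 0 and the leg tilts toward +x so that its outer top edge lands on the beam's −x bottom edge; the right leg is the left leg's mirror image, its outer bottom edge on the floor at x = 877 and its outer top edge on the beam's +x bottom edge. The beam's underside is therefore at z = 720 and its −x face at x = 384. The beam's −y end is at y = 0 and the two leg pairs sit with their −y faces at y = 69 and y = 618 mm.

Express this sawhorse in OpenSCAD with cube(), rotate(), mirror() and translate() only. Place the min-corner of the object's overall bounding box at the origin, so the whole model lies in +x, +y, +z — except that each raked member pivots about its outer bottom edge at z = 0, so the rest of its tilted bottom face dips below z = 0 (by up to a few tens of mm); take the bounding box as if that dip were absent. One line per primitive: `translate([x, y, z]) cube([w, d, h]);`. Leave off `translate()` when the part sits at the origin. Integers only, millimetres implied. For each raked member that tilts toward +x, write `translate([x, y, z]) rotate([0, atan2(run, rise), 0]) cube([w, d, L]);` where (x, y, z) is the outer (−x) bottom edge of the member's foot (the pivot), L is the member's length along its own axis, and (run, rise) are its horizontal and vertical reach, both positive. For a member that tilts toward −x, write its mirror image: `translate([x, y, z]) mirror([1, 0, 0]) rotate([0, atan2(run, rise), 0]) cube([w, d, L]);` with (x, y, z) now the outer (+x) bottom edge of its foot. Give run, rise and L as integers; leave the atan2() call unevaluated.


translate([384, 0, 720]) cube([109, 732, 62]);
translate([0, 69, 0]) rotate([0, atan2(384, 720), 0]) cube([43, 45, 816]);
translate([877, 69, 0]) mirror([1, 0, 0]) rotate([0, atan2(384, 720), 0]) cube([43, 45, 816]);
translate([0, 618, 0]) rotate([0, atan2(384, 720), 0]) cube([43, 45, 816]);
translate([877, 618, 0]) mirror([1, 0, 0]) rotate([0, atan2(384, 720), 0]) cube([43, 45, 816]);


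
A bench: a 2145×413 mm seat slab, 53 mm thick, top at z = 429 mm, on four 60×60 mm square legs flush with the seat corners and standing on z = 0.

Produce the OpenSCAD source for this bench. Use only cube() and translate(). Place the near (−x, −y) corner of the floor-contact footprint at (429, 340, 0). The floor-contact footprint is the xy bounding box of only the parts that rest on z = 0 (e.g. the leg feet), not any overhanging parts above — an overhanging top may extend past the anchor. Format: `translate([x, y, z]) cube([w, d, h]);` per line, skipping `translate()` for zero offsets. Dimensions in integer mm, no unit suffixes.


translate([429, 340, 376]) cube([2145, 413, 53]);
translate([429, 340, 0]) cube([60, 60, 376]);
translate([429, 693, 0]) cube([60, 60, 376]);
translate([2514, 340, 0]) cube([60, 60, 376]);
translate([2514, 693, 0]) cube([60, 60, 376]);


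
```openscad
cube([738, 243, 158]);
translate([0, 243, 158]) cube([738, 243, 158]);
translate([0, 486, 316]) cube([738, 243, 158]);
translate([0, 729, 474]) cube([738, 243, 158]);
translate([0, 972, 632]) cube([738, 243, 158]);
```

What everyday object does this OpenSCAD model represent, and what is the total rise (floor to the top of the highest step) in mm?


A staircase. The total rise is 790 mm.

5 identical blocks, each offset up and back from the previous — a staircase. Each step is 158 mm tall and there are 5 of them, so the total rise is 5 × 158 = 790 mm.


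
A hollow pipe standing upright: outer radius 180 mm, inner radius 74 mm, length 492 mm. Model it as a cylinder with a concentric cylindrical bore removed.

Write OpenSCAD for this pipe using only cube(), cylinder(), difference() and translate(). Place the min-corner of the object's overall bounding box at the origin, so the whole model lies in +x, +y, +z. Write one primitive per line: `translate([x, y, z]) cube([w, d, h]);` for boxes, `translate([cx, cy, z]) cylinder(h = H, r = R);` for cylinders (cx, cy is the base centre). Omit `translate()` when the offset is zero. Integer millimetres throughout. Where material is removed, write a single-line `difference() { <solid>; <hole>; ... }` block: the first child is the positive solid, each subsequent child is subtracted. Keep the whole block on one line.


difference() { translate([180, 180, 0]) cylinder(h = 492, r = 180); translate([180, 180, 0]) cylinder(h = 492, r = 74); }


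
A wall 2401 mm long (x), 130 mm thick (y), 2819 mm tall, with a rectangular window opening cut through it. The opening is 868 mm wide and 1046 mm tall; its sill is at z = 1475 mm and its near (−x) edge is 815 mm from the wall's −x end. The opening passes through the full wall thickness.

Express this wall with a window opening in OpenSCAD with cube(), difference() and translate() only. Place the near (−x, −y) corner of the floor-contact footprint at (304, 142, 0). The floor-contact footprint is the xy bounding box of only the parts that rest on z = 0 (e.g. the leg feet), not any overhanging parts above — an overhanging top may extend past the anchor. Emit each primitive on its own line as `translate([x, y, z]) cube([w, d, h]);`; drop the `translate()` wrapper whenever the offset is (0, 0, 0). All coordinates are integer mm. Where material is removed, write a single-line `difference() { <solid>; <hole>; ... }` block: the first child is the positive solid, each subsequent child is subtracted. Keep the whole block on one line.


difference() { translate([304, 142, 0]) cube([2401, 130, 2819]); translate([1119, 142, 1475]) cube([868, 130, 1046]); }


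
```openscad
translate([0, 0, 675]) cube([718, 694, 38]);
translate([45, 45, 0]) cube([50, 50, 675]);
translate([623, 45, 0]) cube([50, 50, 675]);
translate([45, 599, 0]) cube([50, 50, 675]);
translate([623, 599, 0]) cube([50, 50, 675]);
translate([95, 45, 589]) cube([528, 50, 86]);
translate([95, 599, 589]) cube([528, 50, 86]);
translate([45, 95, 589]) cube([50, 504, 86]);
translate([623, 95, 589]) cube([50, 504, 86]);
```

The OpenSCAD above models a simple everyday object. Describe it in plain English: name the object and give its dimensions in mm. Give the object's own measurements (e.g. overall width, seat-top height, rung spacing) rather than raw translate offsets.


A rectangular dining table. The top is 718×694×38 mm with its upper surface at z = 713 mm. It stands on four 50×50 mm square legs, each inset 45 mm from the nearest pair of top edges, running from the floor to the underside of the top. Four apron rails, 50 mm thick and 86 mm tall, run between adjacent legs with their top edges flush with the underside of the top and their outer faces flush with the legs' outer faces.


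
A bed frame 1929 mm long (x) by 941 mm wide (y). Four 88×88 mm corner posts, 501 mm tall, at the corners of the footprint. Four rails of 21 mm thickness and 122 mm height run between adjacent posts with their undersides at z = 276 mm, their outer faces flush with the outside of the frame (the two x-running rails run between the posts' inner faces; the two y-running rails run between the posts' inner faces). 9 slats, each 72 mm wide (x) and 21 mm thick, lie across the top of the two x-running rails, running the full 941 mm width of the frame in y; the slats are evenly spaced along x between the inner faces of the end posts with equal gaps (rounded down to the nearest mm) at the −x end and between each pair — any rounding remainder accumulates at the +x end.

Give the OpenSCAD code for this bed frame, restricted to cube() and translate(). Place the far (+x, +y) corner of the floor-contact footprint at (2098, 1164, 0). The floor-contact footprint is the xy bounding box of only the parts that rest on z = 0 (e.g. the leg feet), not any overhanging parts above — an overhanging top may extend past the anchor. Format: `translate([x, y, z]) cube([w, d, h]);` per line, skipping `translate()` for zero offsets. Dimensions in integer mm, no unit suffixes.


translate([169, 223, 0]) cube([88, 88, 501]);
translate([169, 1076, 0]) cube([88, 88, 501]);
translate([2010, 223, 0]) cube([88, 88, 501]);
translate([2010, 1076, 0]) cube([88, 88, 501]);
translate([257, 223, 276]) cube([1753, 21, 122]);
translate([257, 1143, 276]) cube([1753, 21, 122]);
translate([169, 311, 276]) cube([21, 765, 122]);
translate([2077, 311, 276]) cube([21, 765, 122]);
translate([367, 223, 398]) cube([72, 941, 21]);
translate([549, 223, 398]) cube([72, 941, 21]);
translate([731, 223, 398]) cube([72, 941, 21]);
translate([913, 223, 398]) cube([72, 941, 21]);
translate([1095, 223, 398]) cube([72, 941, 21]);
translate([1277, 223, 398]) cube([72, 941, 21]);
translate([1459, 223, 398]) cube([72, 941, 21]);
translate([1641, 223, 398]) cube([72, 941, 21]);
translate([1823, 223, 398]) cube([72, 941, 21]);


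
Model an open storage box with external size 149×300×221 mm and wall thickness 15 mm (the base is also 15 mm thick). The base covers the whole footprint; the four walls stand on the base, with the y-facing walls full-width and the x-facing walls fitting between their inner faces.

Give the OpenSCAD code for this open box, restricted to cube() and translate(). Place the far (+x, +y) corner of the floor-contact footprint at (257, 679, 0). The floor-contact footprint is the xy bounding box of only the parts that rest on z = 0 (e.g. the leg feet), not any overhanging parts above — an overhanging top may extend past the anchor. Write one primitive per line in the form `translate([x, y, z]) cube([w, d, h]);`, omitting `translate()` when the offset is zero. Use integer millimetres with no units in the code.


translate([108, 379, 0]) cube([149, 300, 15]);
translate([108, 379, 15]) cube([149, 15, 206]);
translate([108, 664, 15]) cube([149, 15, 206]);
translate([108, 394, 15]) cube([15, 270, 206]);
translate([242, 394, 15]) cube([15, 270, 206]);


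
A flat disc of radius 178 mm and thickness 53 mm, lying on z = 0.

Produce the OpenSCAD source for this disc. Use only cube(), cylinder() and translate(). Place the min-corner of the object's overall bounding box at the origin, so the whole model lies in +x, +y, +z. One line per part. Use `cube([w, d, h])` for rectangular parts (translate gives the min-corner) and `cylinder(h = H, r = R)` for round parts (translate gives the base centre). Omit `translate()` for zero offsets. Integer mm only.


translate([178, 178, 0]) cylinder(h = 53, r = 178);


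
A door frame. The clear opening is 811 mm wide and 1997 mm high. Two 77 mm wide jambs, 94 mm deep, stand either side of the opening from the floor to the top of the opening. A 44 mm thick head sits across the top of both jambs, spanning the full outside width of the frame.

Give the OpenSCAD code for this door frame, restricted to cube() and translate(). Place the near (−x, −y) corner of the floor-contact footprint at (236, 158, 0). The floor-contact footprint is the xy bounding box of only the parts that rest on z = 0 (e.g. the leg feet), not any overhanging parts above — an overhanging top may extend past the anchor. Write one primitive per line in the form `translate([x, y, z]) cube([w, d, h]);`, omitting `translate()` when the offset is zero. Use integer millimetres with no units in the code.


translate([236, 158, 0]) cube([77, 94, 1997]);
translate([1124, 158, 0]) cube([77, 94, 1997]);
translate([236, 158, 1997]) cube([965, 94, 44]);


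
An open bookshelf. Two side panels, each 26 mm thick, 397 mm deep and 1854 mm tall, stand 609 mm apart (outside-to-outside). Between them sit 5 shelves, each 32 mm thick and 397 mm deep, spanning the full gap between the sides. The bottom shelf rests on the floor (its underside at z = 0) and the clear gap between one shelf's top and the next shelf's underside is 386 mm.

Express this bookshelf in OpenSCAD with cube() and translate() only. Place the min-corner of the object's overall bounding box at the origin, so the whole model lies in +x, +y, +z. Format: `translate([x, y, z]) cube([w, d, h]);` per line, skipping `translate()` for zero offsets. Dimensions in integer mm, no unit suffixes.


cube([26, 397, 1854]);
translate([583, 0, 0]) cube([26, 397, 1854]);
translate([26, 0, 0]) cube([557, 397, 32]);
translate([26, 0, 418]) cube([557, 397, 32]);
translate([26, 0, 836]) cube([557, 397, 32]);
translate([26, 0, 1254]) cube([557, 397, 32]);
translate([26, 0, 1672]) cube([557, 397, 32]);


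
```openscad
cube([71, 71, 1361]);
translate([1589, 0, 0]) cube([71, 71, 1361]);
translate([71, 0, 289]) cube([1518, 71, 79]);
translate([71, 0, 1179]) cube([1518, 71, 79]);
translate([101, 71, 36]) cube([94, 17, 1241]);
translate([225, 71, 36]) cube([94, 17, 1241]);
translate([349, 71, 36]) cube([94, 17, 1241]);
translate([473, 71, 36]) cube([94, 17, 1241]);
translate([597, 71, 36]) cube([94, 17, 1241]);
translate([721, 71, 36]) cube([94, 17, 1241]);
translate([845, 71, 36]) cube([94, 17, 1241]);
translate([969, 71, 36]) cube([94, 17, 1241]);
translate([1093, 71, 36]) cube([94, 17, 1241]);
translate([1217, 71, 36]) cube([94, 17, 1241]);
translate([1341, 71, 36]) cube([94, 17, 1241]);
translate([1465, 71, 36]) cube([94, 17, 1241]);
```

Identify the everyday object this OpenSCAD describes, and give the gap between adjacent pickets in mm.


A fence section. The picket gap is 30 mm.

Two posts, two rails, 12 pickets — a fence section. Span 1518 mm holds 12 pickets of 94 mm with 13 equal gaps: ⌊(1518 − 12·94) / 13⌋ = 30 mm.


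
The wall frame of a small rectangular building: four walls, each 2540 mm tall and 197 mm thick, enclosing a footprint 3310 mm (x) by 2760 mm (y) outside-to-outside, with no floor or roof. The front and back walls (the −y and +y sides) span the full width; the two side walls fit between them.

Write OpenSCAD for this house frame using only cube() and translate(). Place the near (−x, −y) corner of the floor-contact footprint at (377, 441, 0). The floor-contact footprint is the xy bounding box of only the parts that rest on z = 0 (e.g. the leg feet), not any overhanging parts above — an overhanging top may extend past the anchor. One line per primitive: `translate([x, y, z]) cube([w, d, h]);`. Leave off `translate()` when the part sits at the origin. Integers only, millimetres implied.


translate([377, 441, 0]) cube([3310, 197, 2540]);
translate([377, 3004, 0]) cube([3310, 197, 2540]);
translate([377, 638, 0]) cube([197, 2366, 2540]);
translate([3490, 638, 0]) cube([197, 2366, 2540]);


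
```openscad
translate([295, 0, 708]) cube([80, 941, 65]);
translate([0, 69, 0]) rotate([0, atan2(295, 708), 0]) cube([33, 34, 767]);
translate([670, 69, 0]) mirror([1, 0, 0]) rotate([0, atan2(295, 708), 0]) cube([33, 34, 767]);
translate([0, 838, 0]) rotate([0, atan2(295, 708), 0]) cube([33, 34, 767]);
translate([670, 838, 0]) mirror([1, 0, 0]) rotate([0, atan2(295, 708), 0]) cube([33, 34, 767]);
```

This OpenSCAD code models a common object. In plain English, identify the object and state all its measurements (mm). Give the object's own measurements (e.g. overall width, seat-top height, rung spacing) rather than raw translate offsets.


A sawhorse. A 80×941×65 mm beam (x, y, z) sits on two A-frame leg pairs. Each pair is two raked legs of 33×34 mm section (34 mm along y) splaying symmetrically in x. Each leg rises 708 mm vertically over 295 mm of horizontal reach and is 767 mm long along its own axis. Every leg's outer bottom edge rests on the floor and its outer top edge meets a bottom edge of the beam — the left legs (tilting toward +x) meet the beam's −x bottom edge, the right legs (their mirror images, tilting toward −x) meet its +x bottom edge — so the leg tops tuck under the beam, the beam's underside is 708 mm above the floor, and the feet are 670 mm apart outside-to-outside with the beam centred between them. The two leg pairs are set in 69 mm from either end of the beam.


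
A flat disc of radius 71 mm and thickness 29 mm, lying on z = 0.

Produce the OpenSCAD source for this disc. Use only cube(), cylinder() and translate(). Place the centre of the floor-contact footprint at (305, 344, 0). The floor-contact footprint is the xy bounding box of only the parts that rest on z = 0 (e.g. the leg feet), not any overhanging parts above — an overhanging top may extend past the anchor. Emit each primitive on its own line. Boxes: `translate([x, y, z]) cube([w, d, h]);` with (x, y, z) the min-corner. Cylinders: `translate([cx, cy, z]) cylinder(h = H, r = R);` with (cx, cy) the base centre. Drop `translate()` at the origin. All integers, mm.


translate([305, 344, 0]) cylinder(h = 29, r = 71);


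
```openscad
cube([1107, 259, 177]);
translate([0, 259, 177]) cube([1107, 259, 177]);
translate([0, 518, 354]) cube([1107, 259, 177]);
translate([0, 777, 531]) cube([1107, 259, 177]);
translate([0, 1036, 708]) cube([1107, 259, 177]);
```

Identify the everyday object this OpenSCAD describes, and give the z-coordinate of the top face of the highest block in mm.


A staircase. The total rise is 885 mm.

5 identical blocks, each offset up and back from the previous — a staircase. Each step is 177 mm tall and there are 5 of them, so the total rise is 5 × 177 = 885 mm.


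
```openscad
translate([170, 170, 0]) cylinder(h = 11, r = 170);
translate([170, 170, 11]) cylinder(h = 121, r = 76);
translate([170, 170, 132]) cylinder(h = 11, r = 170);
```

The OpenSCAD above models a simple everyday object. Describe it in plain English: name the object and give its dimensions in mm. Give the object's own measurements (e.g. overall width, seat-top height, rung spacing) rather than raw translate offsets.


A spool: two coaxial disc flanges of radius 170 mm and thickness 11 mm, joined by a core cylinder of radius 76 mm and height 121 mm. The lower flange rests on z = 0 and the three cylinders share a vertical axis.


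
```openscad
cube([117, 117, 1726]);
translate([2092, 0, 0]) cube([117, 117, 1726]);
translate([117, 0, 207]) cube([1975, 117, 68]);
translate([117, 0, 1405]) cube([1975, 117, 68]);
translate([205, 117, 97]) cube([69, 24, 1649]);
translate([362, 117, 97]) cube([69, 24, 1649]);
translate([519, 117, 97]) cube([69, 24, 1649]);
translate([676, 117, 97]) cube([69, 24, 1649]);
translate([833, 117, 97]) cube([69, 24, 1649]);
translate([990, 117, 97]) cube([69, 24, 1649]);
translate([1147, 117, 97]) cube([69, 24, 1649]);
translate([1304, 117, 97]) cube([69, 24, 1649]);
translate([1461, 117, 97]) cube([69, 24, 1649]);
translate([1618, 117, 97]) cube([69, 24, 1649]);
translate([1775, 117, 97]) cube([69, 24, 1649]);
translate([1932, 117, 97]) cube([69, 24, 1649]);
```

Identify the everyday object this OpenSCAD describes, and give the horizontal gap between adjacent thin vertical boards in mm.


A fence section. The picket gap is 88 mm.

Two posts, two rails, 12 pickets — a fence section. Span 1975 mm holds 12 pickets of 69 mm with 13 equal gaps: ⌊(1975 − 12·69) / 13⌋ = 88 mm.


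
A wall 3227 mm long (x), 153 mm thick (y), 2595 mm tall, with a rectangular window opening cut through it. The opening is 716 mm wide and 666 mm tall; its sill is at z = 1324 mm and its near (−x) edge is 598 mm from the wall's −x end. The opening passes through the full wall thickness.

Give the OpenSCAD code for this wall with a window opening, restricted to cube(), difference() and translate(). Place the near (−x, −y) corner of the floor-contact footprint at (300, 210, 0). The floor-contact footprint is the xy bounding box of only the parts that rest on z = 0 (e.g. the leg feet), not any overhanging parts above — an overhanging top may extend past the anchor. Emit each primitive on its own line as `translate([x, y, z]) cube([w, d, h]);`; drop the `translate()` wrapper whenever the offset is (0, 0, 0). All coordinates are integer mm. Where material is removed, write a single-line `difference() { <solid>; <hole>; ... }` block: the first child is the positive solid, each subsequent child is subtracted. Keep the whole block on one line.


difference() { translate([300, 210, 0]) cube([3227, 153, 2595]); translate([898, 210, 1324]) cube([716, 153, 666]); }


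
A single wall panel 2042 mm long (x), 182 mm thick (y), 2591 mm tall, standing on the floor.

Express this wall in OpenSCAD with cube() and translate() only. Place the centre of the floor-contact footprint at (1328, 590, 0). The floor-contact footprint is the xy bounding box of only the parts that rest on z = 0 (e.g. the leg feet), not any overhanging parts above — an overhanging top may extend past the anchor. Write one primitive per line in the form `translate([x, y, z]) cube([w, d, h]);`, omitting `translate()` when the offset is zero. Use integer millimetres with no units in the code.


translate([307, 499, 0]) cube([2042, 182, 2591]);


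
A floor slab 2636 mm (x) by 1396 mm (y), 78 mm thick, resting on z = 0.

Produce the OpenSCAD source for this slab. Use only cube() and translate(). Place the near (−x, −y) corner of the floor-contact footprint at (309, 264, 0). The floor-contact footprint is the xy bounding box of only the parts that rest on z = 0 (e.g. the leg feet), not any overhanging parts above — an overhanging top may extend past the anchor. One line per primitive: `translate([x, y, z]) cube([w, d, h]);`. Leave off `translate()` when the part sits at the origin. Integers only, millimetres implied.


translate([309, 264, 0]) cube([2636, 1396, 78]);
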